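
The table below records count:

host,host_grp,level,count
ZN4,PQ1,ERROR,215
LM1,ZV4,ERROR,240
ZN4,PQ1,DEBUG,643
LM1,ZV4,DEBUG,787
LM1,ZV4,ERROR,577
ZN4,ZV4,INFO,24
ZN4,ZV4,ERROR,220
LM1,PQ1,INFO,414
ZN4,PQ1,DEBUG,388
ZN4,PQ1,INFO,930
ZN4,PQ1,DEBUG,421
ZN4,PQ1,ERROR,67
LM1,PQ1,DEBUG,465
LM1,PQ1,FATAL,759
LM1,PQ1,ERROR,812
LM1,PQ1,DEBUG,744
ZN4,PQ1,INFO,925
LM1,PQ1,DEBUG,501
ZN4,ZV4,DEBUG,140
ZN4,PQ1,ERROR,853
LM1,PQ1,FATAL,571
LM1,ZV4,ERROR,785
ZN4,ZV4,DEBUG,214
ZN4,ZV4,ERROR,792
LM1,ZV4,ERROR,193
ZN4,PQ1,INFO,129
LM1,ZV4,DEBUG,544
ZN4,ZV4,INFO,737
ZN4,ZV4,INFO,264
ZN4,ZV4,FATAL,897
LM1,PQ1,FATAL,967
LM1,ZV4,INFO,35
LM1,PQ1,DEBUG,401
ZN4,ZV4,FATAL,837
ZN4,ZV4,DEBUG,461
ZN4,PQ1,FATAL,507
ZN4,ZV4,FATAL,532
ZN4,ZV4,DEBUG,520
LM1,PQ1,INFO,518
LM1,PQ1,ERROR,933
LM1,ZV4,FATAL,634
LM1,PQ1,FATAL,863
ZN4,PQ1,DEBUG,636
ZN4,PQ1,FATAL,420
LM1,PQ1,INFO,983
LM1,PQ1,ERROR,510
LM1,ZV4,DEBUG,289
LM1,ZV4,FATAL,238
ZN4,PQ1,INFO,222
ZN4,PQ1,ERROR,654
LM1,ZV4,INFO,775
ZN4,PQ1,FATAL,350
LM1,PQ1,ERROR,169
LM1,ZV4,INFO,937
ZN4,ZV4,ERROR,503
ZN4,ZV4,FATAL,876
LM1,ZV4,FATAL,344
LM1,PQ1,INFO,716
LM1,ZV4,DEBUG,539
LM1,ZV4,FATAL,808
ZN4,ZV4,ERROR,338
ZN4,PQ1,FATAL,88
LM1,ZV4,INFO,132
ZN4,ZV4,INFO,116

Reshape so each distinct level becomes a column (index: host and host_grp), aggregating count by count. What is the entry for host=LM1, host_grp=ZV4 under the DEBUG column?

4

Rows with host=LM1, host_grp=ZV4 and level=DEBUG: count values are 787, 544, 289, 539.
4 rows match — count = 4.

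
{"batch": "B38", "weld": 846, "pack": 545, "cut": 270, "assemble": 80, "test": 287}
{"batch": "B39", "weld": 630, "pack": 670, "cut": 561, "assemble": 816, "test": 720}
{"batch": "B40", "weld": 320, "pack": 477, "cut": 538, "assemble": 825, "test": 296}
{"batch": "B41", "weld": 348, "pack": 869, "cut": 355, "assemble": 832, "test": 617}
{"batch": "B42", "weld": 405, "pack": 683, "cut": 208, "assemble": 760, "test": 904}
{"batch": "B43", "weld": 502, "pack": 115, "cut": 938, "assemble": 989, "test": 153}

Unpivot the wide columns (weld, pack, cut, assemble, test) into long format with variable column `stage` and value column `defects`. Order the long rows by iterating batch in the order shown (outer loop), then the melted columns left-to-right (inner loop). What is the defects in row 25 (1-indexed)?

30 rows total (6 × 5). Row 25: index ⌊(25-1)/5⌋ = 4 into batch → B42; (25-1) mod 5 = 4 into the melted columns → test.
So row 25 is (B42, test, 904); defects = 904.

904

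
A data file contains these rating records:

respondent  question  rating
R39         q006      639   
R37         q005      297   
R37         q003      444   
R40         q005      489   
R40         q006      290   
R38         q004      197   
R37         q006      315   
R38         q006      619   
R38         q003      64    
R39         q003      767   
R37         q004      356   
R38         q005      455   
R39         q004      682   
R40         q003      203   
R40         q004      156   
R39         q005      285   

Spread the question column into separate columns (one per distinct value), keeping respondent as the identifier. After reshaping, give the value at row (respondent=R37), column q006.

Wide layout: rows indexed by respondent, columns are the 4 distinct question values (q006, q005, q003, q004).
Cell (respondent=R37, question=q006) draws from the long row where respondent=R37 and question=q006, which has rating=315.

315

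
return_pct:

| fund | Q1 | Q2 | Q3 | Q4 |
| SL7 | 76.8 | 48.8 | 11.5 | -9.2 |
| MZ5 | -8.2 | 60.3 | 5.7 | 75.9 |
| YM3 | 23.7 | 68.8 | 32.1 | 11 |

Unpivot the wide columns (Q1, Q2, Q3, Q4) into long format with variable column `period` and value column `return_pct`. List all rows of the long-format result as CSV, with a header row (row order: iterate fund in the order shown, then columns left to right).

Each (fund, column) pair becomes one row: 3 × 4 = 12 rows.
For example, (SL7, Q1) → return_pct=76.8.

fund,period,return_pct
SL7,Q1,76.8
SL7,Q2,48.8
SL7,Q3,11.5
SL7,Q4,-9.2
MZ5,Q1,-8.2
MZ5,Q2,60.3
MZ5,Q3,5.7
MZ5,Q4,75.9
YM3,Q1,23.7
YM3,Q2,68.8
YM3,Q3,32.1
YM3,Q4,11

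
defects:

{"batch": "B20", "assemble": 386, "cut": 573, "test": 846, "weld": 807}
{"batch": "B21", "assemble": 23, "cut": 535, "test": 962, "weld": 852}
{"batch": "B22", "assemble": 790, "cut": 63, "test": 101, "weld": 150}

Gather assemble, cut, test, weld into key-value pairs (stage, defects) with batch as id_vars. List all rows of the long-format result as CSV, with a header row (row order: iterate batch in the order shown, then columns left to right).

batch,stage,defects
B20,assemble,386
B20,cut,573
B20,test,846
B20,weld,807
B21,assemble,23
B21,cut,535
B21,test,962
B21,weld,852
B22,assemble,790
B22,cut,63
B22,test,101
B22,weld,150

Each (batch, column) pair becomes one row: 3 × 4 = 12 rows.
For example, (B20, assemble) → defects=386.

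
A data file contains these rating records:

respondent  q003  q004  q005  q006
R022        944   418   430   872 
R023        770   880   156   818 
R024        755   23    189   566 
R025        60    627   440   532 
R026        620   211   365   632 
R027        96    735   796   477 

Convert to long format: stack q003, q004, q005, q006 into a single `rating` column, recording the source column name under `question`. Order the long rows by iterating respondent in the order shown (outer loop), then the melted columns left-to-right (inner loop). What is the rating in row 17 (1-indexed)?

24 rows total (6 × 4). Row 17: index ⌊(17-1)/4⌋ = 4 into respondent → R026; (17-1) mod 4 = 0 into the melted columns → q003.
So row 17 is (R026, q003, 620); rating = 620.

620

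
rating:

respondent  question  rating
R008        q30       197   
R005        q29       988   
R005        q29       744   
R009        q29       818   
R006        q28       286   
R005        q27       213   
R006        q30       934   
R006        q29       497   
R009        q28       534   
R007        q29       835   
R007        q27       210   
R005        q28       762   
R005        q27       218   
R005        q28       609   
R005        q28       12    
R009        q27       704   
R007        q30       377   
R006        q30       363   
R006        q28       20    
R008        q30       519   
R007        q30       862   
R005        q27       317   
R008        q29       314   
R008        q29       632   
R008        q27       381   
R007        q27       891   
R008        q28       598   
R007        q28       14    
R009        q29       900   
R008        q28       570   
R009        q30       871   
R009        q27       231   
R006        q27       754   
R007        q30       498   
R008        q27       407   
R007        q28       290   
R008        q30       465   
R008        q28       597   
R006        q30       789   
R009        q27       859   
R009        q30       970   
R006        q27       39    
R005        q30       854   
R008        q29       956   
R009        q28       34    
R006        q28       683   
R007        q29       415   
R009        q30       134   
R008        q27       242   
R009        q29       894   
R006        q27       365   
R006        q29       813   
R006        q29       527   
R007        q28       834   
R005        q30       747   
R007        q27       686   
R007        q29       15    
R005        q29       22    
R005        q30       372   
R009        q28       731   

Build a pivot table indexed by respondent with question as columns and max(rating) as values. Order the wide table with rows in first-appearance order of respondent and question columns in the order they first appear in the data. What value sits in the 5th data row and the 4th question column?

891

With rows in first-appearance order of respondent, row 5 is respondent=R007. question columns in first-appearance order: q30, q29, q28, q27; column 4 is q27.
Long rows with respondent=R007, question=q27: max(210, 891, 686) = 891.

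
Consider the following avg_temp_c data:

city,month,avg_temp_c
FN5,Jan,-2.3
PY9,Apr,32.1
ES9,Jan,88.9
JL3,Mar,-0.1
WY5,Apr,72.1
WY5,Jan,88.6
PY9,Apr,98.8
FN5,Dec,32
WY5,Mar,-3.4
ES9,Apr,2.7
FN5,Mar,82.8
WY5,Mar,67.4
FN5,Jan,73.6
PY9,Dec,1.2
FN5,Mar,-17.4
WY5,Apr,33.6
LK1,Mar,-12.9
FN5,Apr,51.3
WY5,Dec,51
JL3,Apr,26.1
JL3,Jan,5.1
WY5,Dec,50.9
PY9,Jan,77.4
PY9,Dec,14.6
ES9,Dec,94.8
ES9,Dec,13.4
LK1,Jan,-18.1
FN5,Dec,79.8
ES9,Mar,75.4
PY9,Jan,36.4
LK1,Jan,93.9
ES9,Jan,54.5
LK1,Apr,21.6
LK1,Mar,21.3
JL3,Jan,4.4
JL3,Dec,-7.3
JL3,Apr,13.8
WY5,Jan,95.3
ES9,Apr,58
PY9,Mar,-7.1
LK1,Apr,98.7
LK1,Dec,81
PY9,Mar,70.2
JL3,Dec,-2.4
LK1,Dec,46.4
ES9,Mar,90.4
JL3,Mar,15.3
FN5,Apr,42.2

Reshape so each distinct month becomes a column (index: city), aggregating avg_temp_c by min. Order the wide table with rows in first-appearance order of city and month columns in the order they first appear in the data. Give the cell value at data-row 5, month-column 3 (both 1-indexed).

-3.4

With rows in first-appearance order of city, row 5 is city=WY5. month columns in first-appearance order: Jan, Apr, Mar, Dec; column 3 is Mar.
Long rows with city=WY5, month=Mar: min(-3.4, 67.4) = -3.4.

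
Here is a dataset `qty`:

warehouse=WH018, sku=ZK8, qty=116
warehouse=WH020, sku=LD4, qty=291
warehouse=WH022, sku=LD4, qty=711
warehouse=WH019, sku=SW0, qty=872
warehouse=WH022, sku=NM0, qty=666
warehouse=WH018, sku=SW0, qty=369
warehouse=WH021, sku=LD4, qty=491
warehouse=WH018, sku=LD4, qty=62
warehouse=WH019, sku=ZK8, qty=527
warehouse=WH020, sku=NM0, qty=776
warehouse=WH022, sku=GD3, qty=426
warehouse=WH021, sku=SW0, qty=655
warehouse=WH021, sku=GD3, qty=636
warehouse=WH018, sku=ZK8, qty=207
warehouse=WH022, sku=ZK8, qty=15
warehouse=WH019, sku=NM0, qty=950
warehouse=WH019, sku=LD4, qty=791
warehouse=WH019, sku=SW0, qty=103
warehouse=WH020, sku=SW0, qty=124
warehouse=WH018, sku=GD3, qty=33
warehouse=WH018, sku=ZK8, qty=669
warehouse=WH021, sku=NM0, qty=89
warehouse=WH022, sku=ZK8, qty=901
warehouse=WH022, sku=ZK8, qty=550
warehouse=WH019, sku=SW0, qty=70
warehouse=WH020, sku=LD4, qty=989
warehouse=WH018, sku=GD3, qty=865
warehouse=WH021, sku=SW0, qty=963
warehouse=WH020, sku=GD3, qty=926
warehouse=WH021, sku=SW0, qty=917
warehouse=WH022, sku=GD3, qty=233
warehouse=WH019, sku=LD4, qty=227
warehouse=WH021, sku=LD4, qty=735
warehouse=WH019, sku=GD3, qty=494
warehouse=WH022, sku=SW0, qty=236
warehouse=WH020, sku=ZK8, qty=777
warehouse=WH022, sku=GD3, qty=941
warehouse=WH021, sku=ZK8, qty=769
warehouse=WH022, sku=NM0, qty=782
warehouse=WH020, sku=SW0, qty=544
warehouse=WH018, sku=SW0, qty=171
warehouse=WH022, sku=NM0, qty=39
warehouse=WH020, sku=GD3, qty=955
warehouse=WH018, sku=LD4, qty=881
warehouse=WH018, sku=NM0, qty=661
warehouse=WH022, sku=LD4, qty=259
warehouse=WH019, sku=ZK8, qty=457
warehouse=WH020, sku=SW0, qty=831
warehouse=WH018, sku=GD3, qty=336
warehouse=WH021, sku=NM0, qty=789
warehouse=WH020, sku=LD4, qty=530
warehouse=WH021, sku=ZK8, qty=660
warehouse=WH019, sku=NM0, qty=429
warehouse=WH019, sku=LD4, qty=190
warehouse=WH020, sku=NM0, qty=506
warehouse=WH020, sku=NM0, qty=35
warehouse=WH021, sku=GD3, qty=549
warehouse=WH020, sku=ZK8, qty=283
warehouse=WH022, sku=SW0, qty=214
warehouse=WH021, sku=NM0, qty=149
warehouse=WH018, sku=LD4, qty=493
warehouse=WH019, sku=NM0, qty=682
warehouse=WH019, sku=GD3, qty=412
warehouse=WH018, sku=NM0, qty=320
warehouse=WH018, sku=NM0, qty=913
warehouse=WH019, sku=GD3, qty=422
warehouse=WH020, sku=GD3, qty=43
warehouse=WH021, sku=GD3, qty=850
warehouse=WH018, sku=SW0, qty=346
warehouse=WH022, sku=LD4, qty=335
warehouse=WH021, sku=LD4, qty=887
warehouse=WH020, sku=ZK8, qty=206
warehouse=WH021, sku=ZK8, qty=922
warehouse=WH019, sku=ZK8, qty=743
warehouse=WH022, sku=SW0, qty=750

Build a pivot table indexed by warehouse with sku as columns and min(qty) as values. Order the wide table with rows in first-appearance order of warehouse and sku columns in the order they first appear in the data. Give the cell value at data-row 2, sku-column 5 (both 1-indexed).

With rows in first-appearance order of warehouse, row 2 is warehouse=WH020. sku columns in first-appearance order: ZK8, LD4, SW0, NM0, GD3; column 5 is GD3.
Long rows with warehouse=WH020, sku=GD3: min(926, 955, 43) = 43.

43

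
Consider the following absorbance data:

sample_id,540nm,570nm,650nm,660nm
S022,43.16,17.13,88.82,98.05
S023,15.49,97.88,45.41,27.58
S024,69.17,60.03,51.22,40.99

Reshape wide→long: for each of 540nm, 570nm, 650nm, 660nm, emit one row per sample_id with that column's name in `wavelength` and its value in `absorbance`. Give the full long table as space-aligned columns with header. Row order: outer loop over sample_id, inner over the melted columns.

sample_id  wavelength  absorbance
S022       540nm       43.16     
S022       570nm       17.13     
S022       650nm       88.82     
S022       660nm       98.05     
S023       540nm       15.49     
S023       570nm       97.88     
S023       650nm       45.41     
S023       660nm       27.58     
S024       540nm       69.17     
S024       570nm       60.03     
S024       650nm       51.22     
S024       660nm       40.99     

Each (sample_id, column) pair becomes one row: 3 × 4 = 12 rows.
For example, (S022, 540nm) → absorbance=43.16.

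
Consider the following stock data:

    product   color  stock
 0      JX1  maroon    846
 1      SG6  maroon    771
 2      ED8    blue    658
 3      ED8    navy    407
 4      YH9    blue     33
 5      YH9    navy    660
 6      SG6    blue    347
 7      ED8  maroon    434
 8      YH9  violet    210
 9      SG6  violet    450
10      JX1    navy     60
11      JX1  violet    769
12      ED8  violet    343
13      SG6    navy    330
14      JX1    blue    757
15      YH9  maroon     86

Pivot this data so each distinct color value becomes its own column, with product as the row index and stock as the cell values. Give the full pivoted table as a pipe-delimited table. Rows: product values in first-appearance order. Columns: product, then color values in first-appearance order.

| product | maroon | blue | navy | violet |
| JX1 | 846 | 757 | 60 | 769 |
| SG6 | 771 | 347 | 330 | 450 |
| ED8 | 434 | 658 | 407 | 343 |
| YH9 | 86 | 33 | 660 | 210 |

Columns: product plus the 4 distinct color values (maroon, blue, navy, violet).
For example, row JX1 column maroon takes stock=846 from the long row (JX1, maroon).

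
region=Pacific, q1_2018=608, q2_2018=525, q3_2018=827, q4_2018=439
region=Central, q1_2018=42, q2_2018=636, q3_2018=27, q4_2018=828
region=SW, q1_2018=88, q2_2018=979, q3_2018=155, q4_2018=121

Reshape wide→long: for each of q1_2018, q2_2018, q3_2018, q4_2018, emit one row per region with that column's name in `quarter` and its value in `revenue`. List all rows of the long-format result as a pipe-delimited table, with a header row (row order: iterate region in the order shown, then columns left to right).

| region | quarter | revenue |
| Pacific | q1_2018 | 608 |
| Pacific | q2_2018 | 525 |
| Pacific | q3_2018 | 827 |
| Pacific | q4_2018 | 439 |
| Central | q1_2018 | 42 |
| Central | q2_2018 | 636 |
| Central | q3_2018 | 27 |
| Central | q4_2018 | 828 |
| SW | q1_2018 | 88 |
| SW | q2_2018 | 979 |
| SW | q3_2018 | 155 |
| SW | q4_2018 | 121 |

Each (region, column) pair becomes one row: 3 × 4 = 12 rows.
For example, (Pacific, q1_2018) → revenue=608.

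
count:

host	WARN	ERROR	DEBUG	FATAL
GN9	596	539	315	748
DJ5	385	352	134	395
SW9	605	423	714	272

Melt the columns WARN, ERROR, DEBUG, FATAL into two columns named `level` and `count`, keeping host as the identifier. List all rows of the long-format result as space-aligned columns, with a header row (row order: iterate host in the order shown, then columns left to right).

host  level  count
GN9   WARN   596  
GN9   ERROR  539  
GN9   DEBUG  315  
GN9   FATAL  748  
DJ5   WARN   385  
DJ5   ERROR  352  
DJ5   DEBUG  134  
DJ5   FATAL  395  
SW9   WARN   605  
SW9   ERROR  423  
SW9   DEBUG  714  
SW9   FATAL  272  

Each (host, column) pair becomes one row: 3 × 4 = 12 rows.
For example, (GN9, WARN) → count=596.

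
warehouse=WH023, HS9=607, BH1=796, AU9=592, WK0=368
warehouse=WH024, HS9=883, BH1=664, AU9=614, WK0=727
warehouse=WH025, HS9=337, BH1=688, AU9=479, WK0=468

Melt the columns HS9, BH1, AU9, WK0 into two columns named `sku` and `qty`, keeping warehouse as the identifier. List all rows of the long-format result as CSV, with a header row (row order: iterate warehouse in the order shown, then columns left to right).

warehouse,sku,qty
WH023,HS9,607
WH023,BH1,796
WH023,AU9,592
WH023,WK0,368
WH024,HS9,883
WH024,BH1,664
WH024,AU9,614
WH024,WK0,727
WH025,HS9,337
WH025,BH1,688
WH025,AU9,479
WH025,WK0,468

Each (warehouse, column) pair becomes one row: 3 × 4 = 12 rows.
For example, (WH023, HS9) → qty=607.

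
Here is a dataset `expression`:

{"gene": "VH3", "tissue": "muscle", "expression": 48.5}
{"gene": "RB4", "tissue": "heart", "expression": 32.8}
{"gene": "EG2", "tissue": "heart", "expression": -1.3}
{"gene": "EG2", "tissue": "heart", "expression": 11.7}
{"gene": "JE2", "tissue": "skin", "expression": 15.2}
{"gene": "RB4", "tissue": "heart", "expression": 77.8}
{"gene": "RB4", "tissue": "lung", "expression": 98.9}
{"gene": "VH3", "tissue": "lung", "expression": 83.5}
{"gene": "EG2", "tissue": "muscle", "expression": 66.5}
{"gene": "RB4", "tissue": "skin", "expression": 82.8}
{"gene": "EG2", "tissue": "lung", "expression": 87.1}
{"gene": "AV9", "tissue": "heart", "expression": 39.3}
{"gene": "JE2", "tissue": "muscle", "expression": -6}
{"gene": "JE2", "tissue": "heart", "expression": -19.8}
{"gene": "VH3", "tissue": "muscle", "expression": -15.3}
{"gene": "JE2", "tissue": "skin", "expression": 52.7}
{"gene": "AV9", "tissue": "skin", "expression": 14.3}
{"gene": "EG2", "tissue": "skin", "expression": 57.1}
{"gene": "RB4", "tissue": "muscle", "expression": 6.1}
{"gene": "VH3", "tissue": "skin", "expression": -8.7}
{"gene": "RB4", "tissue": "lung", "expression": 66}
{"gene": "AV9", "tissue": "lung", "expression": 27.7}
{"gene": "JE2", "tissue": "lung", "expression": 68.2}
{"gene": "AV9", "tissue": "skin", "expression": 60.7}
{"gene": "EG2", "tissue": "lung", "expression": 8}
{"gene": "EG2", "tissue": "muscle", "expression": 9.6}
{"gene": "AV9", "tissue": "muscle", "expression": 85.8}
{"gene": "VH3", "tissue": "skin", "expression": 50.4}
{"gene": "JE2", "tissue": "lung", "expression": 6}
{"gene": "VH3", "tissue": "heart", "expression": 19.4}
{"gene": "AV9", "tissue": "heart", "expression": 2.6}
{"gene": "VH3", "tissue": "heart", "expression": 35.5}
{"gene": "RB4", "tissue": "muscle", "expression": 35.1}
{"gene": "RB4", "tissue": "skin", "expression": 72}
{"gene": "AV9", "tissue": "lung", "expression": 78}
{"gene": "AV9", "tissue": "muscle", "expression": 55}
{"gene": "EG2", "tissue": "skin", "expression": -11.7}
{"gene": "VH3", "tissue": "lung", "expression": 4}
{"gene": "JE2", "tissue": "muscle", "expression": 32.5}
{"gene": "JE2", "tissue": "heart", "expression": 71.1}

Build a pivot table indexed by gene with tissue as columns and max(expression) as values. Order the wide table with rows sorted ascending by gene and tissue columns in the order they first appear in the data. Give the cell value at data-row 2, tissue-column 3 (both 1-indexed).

57.1

With rows sorted ascending by gene, row 2 is gene=EG2. tissue columns in first-appearance order: muscle, heart, skin, lung; column 3 is skin.
Long rows with gene=EG2, tissue=skin: max(57.1, -11.7) = 57.1.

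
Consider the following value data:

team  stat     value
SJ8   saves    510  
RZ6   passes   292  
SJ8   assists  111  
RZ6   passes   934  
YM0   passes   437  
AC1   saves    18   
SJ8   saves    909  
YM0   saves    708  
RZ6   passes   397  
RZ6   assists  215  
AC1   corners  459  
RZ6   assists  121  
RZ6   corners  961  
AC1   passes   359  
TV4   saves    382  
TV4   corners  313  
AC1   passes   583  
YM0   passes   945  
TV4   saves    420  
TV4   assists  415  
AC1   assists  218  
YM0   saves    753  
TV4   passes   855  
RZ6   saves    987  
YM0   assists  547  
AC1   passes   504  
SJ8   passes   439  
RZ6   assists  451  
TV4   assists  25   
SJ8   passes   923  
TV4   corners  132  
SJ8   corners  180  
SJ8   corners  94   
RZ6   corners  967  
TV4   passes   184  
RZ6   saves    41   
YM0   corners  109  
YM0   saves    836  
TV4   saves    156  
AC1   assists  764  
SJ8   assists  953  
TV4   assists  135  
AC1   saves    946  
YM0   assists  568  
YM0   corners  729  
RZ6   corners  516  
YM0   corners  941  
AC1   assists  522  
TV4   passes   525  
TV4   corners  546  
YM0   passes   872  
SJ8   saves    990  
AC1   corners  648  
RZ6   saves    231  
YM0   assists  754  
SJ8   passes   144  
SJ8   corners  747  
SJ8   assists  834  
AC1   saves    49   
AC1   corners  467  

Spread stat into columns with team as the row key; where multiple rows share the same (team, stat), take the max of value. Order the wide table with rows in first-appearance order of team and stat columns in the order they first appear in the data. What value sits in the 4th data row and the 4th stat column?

648

With rows in first-appearance order of team, row 4 is team=AC1. stat columns in first-appearance order: saves, passes, assists, corners; column 4 is corners.
Long rows with team=AC1, stat=corners: max(459, 648, 467) = 648.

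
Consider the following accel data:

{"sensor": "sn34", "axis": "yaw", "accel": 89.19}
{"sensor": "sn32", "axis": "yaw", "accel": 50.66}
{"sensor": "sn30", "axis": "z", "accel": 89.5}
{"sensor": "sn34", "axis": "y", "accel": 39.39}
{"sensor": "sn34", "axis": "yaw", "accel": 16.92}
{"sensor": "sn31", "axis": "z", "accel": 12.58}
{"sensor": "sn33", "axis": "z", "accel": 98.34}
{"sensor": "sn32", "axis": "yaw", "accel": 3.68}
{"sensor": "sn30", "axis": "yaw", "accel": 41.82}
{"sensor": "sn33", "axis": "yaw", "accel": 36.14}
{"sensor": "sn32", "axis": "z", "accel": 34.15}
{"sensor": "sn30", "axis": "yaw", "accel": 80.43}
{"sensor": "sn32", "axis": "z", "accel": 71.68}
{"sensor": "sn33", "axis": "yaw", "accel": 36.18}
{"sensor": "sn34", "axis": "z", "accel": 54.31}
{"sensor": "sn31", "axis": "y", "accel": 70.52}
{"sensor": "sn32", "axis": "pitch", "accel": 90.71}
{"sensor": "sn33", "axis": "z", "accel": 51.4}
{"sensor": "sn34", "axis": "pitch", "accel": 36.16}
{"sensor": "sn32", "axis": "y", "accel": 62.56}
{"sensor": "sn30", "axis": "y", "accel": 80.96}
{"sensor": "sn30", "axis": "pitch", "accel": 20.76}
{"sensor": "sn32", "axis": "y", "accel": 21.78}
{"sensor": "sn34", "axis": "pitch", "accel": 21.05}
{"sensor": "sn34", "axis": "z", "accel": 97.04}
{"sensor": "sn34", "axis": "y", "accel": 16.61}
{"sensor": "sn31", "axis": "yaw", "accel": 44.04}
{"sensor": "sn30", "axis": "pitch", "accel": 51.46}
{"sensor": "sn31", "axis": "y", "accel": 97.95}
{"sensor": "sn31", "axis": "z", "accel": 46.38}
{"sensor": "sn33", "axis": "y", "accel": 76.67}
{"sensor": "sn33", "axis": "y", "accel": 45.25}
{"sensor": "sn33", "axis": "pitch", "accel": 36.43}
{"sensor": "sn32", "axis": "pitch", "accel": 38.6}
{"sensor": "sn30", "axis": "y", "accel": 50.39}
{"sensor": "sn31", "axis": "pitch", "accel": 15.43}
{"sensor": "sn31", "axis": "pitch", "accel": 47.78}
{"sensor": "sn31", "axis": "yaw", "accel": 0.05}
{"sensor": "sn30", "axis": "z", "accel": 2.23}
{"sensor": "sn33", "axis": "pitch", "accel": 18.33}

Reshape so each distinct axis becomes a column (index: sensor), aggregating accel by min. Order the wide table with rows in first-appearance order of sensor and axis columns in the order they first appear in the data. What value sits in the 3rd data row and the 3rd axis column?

With rows in first-appearance order of sensor, row 3 is sensor=sn30. axis columns in first-appearance order: yaw, z, y, pitch; column 3 is y.
Long rows with sensor=sn30, axis=y: min(80.96, 50.39) = 50.39.

50.39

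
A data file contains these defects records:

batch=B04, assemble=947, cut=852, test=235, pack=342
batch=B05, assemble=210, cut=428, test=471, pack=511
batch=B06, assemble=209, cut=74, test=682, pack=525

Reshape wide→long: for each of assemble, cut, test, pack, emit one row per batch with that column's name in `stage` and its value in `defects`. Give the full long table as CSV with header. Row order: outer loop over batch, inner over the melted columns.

Each (batch, column) pair becomes one row: 3 × 4 = 12 rows.
For example, (B04, assemble) → defects=947.

batch,stage,defects
B04,assemble,947
B04,cut,852
B04,test,235
B04,pack,342
B05,assemble,210
B05,cut,428
B05,test,471
B05,pack,511
B06,assemble,209
B06,cut,74
B06,test,682
B06,pack,525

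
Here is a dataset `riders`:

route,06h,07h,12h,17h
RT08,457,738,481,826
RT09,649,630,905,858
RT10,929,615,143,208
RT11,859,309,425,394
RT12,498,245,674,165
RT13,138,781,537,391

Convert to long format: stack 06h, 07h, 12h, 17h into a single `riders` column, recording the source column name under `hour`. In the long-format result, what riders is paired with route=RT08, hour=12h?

Unpivoting turns each (route, wide-column) pair into one long row.
The wide cell at row RT08, column 12h holds 481, so the long row (RT08, 12h) has riders=481.

481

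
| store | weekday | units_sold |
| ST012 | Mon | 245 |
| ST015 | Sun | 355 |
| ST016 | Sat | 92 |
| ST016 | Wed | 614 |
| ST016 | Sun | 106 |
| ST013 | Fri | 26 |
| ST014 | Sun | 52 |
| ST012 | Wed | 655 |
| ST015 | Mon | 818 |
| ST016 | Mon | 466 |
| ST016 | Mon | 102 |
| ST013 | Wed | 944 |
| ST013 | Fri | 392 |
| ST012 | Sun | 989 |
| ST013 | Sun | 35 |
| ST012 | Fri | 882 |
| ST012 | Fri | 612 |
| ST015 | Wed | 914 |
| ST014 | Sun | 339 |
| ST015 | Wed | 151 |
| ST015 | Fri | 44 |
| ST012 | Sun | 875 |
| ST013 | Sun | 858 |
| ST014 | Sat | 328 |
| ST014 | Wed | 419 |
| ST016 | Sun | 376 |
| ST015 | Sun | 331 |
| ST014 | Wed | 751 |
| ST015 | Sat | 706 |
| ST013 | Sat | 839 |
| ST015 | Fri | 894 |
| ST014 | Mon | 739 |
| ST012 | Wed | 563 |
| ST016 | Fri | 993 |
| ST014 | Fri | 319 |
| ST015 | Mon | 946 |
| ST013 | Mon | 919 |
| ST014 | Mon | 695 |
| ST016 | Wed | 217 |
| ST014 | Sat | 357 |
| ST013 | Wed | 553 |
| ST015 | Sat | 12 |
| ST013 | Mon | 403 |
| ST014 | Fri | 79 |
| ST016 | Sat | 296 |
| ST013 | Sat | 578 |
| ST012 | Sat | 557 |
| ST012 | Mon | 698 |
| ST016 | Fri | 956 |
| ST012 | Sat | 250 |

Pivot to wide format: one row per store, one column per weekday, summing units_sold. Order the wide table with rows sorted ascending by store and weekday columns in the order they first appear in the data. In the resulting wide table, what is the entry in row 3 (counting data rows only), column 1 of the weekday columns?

With rows sorted ascending by store, row 3 is store=ST014. weekday columns in first-appearance order: Mon, Sun, Sat, Wed, Fri; column 1 is Mon.
Long rows with store=ST014, weekday=Mon: 739 + 695 = 1434.

1434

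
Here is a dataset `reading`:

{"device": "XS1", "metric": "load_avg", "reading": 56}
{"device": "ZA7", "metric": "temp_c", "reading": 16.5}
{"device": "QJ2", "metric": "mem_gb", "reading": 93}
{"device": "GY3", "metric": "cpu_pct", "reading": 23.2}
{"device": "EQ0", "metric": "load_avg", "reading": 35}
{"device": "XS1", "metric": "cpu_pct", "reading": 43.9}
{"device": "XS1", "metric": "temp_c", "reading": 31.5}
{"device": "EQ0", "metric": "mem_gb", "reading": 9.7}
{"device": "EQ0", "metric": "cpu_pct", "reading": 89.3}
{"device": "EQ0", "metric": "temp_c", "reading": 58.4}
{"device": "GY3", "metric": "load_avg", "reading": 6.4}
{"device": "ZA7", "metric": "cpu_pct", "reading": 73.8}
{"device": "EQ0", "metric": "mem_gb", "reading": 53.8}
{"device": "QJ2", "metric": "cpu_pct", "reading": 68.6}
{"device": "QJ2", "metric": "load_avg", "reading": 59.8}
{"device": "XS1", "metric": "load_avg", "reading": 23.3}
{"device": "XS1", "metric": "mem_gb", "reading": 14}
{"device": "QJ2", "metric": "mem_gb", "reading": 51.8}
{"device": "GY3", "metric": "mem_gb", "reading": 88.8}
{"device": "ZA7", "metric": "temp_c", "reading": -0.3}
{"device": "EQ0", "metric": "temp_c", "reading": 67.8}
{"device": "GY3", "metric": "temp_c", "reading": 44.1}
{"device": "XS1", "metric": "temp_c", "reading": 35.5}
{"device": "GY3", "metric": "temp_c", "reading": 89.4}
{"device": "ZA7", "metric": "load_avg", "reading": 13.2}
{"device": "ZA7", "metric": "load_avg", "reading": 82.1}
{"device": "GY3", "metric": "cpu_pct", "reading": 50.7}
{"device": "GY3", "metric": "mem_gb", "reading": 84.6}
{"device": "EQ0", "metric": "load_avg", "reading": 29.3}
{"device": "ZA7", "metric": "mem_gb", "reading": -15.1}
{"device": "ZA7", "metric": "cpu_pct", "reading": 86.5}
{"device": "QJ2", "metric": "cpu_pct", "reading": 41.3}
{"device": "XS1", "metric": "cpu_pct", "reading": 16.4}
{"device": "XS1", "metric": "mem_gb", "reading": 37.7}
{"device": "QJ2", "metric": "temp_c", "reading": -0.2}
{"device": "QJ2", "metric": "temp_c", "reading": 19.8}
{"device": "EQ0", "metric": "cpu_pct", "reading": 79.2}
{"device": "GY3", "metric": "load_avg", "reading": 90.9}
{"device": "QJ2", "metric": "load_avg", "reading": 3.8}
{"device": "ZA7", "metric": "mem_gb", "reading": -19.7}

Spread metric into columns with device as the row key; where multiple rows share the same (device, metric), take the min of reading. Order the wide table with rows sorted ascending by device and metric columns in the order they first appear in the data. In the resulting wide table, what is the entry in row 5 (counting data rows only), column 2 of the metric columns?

With rows sorted ascending by device, row 5 is device=ZA7. metric columns in first-appearance order: load_avg, temp_c, mem_gb, cpu_pct; column 2 is temp_c.
Long rows with device=ZA7, metric=temp_c: min(16.5, -0.3) = -0.3.

-0.3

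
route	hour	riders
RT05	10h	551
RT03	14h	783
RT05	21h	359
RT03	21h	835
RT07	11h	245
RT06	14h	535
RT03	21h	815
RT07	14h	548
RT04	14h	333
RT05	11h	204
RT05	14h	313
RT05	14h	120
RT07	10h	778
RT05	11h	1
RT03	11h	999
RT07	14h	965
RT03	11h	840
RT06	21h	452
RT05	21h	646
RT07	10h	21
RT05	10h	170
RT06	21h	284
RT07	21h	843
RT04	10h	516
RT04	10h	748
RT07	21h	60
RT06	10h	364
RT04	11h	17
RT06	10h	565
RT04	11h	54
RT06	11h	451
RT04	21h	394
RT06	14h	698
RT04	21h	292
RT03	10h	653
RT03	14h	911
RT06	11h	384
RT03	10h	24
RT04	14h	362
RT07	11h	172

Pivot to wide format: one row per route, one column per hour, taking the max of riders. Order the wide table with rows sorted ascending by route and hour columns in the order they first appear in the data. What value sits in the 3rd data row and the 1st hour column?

With rows sorted ascending by route, row 3 is route=RT05. hour columns in first-appearance order: 10h, 14h, 21h, 11h; column 1 is 10h.
Long rows with route=RT05, hour=10h: max(551, 170) = 551.

551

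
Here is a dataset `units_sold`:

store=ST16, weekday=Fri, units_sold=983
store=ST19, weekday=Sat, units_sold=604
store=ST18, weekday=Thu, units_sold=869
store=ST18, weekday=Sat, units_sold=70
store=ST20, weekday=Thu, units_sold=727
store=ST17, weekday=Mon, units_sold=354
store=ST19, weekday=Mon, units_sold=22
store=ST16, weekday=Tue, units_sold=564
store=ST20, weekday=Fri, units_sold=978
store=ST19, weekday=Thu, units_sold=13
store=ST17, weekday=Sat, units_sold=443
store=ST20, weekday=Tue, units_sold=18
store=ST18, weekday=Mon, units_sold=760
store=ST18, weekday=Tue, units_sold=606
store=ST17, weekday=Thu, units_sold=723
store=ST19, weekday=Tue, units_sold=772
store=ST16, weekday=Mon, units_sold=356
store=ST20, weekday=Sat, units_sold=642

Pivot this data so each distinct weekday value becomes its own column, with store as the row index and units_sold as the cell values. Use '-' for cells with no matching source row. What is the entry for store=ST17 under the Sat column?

The long row with store=ST17, weekday=Sat has units_sold=443.

443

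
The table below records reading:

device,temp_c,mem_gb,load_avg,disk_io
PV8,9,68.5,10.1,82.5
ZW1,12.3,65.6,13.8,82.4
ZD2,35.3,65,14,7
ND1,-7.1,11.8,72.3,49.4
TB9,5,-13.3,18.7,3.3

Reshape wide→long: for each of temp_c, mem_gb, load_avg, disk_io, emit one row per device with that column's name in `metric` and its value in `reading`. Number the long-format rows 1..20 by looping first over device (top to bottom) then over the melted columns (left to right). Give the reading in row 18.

-13.3

20 rows total (5 × 4). Row 18: index ⌊(18-1)/4⌋ = 4 into device → TB9; (18-1) mod 4 = 1 into the melted columns → mem_gb.
So row 18 is (TB9, mem_gb, -13.3); reading = -13.3.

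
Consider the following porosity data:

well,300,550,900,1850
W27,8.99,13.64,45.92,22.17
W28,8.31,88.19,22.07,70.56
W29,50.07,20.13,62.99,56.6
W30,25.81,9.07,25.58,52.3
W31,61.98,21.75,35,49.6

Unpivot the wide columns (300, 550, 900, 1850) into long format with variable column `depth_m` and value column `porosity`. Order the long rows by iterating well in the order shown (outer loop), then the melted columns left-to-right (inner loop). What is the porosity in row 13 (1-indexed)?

25.81

20 rows total (5 × 4). Row 13: index ⌊(13-1)/4⌋ = 3 into well → W30; (13-1) mod 4 = 0 into the melted columns → 300.
So row 13 is (W30, 300, 25.81); porosity = 25.81.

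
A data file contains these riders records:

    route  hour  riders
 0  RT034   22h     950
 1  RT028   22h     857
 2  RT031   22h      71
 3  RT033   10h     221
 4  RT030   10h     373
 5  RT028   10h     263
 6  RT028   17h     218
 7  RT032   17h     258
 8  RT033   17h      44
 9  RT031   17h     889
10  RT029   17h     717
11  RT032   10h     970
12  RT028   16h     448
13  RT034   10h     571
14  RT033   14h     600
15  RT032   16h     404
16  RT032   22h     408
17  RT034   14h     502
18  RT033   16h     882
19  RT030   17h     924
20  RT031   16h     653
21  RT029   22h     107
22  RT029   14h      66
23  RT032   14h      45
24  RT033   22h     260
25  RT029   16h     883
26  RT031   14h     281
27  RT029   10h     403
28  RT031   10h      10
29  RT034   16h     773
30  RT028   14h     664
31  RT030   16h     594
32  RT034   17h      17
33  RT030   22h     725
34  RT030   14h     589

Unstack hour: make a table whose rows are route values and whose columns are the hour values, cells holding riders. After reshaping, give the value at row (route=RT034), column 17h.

Wide layout: rows indexed by route, columns are the 5 distinct hour values (22h, 10h, 17h, 16h, 14h).
Cell (route=RT034, hour=17h) draws from the long row where route=RT034 and hour=17h, which has riders=17.

17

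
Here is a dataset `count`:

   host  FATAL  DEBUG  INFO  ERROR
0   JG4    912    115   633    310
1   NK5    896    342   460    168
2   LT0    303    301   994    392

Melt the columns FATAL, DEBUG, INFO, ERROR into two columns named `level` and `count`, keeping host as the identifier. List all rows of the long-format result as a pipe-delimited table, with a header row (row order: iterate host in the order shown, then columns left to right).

| host | level | count |
| JG4 | FATAL | 912 |
| JG4 | DEBUG | 115 |
| JG4 | INFO | 633 |
| JG4 | ERROR | 310 |
| NK5 | FATAL | 896 |
| NK5 | DEBUG | 342 |
| NK5 | INFO | 460 |
| NK5 | ERROR | 168 |
| LT0 | FATAL | 303 |
| LT0 | DEBUG | 301 |
| LT0 | INFO | 994 |
| LT0 | ERROR | 392 |

Each (host, column) pair becomes one row: 3 × 4 = 12 rows.
For example, (JG4, FATAL) → count=912.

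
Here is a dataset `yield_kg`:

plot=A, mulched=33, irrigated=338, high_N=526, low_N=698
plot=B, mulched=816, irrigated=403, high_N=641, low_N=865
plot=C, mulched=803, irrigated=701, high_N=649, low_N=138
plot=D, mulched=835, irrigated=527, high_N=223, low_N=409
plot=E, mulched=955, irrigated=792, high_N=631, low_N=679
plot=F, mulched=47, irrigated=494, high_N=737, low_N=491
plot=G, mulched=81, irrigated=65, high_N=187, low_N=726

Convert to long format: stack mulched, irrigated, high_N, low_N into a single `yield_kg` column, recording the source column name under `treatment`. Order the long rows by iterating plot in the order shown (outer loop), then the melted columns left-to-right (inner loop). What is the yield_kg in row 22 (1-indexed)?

28 rows total (7 × 4). Row 22: index ⌊(22-1)/4⌋ = 5 into plot → F; (22-1) mod 4 = 1 into the melted columns → irrigated.
So row 22 is (F, irrigated, 494); yield_kg = 494.

494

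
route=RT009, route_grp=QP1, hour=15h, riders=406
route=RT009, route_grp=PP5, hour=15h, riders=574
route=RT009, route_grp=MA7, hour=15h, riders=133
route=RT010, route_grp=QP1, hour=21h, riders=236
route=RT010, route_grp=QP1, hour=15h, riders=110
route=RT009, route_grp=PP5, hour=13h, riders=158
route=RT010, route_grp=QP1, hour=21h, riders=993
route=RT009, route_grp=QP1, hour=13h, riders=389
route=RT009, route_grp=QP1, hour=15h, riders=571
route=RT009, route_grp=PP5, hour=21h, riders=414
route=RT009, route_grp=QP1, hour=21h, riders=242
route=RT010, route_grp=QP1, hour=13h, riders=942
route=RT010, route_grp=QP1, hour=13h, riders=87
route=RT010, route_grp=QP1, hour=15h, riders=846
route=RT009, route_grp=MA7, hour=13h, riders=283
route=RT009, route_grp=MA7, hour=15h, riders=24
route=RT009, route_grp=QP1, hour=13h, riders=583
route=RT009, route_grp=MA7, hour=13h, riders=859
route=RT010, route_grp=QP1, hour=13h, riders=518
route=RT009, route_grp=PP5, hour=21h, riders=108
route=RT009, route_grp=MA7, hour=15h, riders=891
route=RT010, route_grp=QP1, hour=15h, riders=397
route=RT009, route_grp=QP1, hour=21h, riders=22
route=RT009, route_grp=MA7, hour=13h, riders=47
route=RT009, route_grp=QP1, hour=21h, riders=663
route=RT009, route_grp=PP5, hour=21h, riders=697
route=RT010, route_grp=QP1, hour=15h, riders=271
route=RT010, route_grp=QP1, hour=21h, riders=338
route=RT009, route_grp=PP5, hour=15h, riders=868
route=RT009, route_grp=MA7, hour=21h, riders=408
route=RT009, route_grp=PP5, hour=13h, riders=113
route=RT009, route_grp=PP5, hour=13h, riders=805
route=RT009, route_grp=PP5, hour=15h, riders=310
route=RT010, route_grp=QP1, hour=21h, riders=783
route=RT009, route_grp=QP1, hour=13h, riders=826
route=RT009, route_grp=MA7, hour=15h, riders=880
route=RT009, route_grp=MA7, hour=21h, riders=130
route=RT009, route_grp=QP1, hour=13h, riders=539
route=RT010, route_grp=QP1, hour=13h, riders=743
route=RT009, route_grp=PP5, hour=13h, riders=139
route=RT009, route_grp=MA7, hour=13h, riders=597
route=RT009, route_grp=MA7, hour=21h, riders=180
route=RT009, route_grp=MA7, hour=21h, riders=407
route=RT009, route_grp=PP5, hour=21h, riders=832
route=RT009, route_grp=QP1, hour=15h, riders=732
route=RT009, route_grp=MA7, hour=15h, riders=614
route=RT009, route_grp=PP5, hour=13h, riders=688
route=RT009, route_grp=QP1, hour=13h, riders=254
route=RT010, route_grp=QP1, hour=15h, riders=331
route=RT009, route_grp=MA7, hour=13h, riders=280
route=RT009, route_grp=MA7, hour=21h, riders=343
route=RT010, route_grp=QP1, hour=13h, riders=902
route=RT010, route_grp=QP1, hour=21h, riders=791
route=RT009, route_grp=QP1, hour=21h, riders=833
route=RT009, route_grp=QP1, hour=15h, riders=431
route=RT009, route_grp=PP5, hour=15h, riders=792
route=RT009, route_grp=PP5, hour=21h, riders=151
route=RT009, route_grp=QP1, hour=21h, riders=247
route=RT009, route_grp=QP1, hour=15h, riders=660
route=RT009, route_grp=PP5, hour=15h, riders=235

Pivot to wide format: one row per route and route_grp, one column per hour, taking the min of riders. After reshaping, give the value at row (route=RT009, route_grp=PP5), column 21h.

108

Rows with route=RT009, route_grp=PP5 and hour=21h: riders values are 414, 108, 697, 832, 151.
min(414, 108, 697, 832, 151) = 108.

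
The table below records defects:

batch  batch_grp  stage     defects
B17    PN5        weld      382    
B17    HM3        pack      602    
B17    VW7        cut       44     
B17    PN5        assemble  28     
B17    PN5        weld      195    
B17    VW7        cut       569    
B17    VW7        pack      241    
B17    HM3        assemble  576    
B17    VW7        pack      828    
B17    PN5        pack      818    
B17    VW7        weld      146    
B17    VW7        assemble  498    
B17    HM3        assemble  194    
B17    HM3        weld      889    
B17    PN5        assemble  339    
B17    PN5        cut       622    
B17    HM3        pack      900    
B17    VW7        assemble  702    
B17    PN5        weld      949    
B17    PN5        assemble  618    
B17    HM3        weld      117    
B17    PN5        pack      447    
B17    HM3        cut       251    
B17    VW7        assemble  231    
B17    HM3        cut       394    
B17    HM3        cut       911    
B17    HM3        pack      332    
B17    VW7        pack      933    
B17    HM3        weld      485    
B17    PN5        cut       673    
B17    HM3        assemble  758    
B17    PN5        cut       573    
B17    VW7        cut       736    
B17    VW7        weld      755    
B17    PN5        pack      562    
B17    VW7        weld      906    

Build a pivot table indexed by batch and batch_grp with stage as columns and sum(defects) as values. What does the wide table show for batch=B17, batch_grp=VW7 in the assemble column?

Rows with batch=B17, batch_grp=VW7 and stage=assemble: defects values are 498, 702, 231.
498 + 702 + 231 = 1431.

1431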